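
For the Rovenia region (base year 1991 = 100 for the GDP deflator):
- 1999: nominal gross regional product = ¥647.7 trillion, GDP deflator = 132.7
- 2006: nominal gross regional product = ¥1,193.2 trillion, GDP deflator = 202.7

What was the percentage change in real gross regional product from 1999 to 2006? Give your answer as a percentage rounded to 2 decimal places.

Deflate each year: 1999 → 647.7/1.327 = 488.09; 2006 → 1193.2/2.027 = 588.65.
So real gross regional product changed by 588.65/488.09 − 1 = 0.2060, i.e. 20.60%.

20.60%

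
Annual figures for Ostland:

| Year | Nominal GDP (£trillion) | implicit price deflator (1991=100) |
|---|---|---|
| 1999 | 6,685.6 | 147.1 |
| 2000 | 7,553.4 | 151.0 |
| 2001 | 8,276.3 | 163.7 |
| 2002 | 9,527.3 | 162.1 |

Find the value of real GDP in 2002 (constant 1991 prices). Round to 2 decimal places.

Real GDP 2002 = 9527.3 / 1.621 = 5877.42.

£5,877.42 trillion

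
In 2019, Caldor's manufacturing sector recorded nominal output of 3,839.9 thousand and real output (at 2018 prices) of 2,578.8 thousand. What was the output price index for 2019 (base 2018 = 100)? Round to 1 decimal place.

output price index = (Nominal / Real) × 100 = 3839.9 / 2578.8 × 100 = 148.90.

148.9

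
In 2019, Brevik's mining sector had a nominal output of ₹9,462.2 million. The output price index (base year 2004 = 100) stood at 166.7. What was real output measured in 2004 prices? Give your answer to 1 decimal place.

Real output = Nominal / (output price index/100) = 9462.2 / 1.667 = 5676.18.

₹5,676.2 million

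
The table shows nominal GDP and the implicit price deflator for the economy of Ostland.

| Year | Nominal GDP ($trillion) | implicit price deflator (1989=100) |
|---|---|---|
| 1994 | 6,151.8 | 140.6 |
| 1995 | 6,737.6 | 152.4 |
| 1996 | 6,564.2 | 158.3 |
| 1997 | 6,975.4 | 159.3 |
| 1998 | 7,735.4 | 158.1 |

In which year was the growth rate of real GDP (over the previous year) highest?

1995: real = 6737.6/1.524 = 4421.00; growth vs 1994 (4375.39) = 1.04%.
1996: real = 6564.2/1.583 = 4146.68; growth vs 1995 (4421.00) = -6.20%.
1997: real = 6975.4/1.593 = 4378.78; growth vs 1996 (4146.68) = 5.60%.
1998: real = 7735.4/1.581 = 4892.73; growth vs 1997 (4378.78) = 11.74%.

1998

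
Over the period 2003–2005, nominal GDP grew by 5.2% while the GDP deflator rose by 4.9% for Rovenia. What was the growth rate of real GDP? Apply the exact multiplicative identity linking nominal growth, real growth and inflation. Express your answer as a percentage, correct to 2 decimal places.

(1 + g_nom) = (1 + g_real)(1 + π), so g_real = 1.0520 / 1.0490 − 1 = 0.00286.

0.29%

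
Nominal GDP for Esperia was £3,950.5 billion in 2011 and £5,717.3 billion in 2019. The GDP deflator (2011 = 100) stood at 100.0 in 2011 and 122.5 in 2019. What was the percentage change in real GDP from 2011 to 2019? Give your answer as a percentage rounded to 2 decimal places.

Deflate each year: 2011 → 3950.5/1.000 = 3950.50; 2019 → 5717.3/1.225 = 4667.18.
So real GDP changed by 4667.18/3950.50 − 1 = 0.1814, i.e. 18.14%.

18.14%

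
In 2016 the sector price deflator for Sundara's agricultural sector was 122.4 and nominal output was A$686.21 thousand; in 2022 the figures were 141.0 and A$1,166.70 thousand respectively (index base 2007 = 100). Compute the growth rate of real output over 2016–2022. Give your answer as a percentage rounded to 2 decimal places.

47.59%

Deflate each year: 2016 → 686.21/1.224 = 560.63; 2022 → 1166.70/1.410 = 827.45.
So real output changed by 827.45/560.63 − 1 = 0.4759, i.e. 47.59%.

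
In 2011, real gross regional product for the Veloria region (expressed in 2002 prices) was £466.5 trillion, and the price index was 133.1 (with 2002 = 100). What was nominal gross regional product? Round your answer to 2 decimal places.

Nominal gross regional product = Real × (price index/100) = 466.5 × 1.331 = 620.91.

£620.91 trillion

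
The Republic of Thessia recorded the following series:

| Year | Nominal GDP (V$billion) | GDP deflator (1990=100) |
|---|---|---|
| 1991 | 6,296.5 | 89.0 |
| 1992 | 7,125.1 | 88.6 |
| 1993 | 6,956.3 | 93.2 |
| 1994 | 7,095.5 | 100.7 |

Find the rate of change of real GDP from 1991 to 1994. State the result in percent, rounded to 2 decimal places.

Real GDP 1991 = 6296.5/0.890 = 7074.72.
Real GDP 1994 = 7095.5/1.007 = 7046.18.
Change = 7046.18/7074.72 − 1 = -0.0040.

-0.40%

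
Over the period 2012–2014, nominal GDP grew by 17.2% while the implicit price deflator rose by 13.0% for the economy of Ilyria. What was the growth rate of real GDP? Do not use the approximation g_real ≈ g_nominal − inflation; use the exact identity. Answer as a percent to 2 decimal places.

3.72%

(1 + g_nom) = (1 + g_real)(1 + π), so g_real = 1.1720 / 1.1300 − 1 = 0.03717.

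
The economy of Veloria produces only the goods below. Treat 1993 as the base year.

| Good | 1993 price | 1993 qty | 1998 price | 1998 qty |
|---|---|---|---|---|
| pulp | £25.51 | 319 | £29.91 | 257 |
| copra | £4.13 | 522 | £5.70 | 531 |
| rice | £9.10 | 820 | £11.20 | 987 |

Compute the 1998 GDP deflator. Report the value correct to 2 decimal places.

Nominal GDP 1998 = 29.91·257 + 5.70·531 + 11.20·987 = 21767.97.
Real GDP 1998 (at 1993 prices) = 25.51·257 + 4.13·531 + 9.10·987 = 17730.80.
Deflator = Nominal/Real × 100 = 21767.97/17730.80 × 100 = 122.769.

122.77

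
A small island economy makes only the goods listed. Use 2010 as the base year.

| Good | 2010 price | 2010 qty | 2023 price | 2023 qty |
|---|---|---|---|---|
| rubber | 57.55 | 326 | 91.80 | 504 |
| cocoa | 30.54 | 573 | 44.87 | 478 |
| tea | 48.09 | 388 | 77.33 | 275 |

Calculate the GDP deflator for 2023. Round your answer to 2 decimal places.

156.58

Nominal GDP 2023 = 91.80·504 + 44.87·478 + 77.33·275 = 88980.81.
Real GDP 2023 (at 2010 prices) = 57.55·504 + 30.54·478 + 48.09·275 = 56828.07.
Deflator = Nominal/Real × 100 = 88980.81/56828.07 × 100 = 156.579.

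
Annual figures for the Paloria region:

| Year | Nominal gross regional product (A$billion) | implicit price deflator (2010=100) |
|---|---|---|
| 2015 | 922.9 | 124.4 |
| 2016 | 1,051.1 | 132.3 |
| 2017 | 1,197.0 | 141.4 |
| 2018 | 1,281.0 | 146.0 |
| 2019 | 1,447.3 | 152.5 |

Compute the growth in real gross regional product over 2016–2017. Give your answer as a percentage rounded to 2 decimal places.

6.55%

Real gross regional product 2016 = 1051.1/1.323 = 794.48.
Real gross regional product 2017 = 1197.0/1.414 = 846.53.
Change = 846.53/794.48 − 1 = 0.0655.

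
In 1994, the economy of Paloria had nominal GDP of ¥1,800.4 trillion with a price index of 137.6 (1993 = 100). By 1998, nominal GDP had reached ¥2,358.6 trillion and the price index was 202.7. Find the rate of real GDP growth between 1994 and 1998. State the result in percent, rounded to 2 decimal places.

-11.07%

Real GDP 1994 = 1800.4 / 1.376 = 1308.43.
Real GDP 1998 = 2358.6 / 2.027 = 1163.59.
Real growth = 1163.59 / 1308.43 − 1 = -0.1107.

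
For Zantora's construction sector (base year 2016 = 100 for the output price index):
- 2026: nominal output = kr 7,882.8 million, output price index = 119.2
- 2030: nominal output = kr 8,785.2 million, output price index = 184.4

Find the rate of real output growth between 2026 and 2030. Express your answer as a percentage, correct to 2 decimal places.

Real output 2026 = 7882.8 / 1.192 = 6613.09.
Real output 2030 = 8785.2 / 1.844 = 4764.21.
Real growth = 4764.21 / 6613.09 − 1 = -0.2796.

-27.96%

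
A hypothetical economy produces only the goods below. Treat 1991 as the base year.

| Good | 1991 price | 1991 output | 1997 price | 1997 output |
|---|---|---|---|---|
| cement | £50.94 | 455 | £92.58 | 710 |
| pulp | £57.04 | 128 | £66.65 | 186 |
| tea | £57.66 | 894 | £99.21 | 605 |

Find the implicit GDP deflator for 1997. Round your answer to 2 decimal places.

169.18

Nominal GDP 1997 = 92.58·710 + 66.65·186 + 99.21·605 = 138150.75.
Real GDP 1997 (at 1991 prices) = 50.94·710 + 57.04·186 + 57.66·605 = 81661.14.
Deflator = Nominal/Real × 100 = 138150.75/81661.14 × 100 = 169.176.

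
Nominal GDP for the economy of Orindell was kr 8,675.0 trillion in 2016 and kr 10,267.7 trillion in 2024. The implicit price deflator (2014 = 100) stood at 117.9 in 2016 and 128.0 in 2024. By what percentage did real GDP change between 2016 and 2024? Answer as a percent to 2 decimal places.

9.02%

Real GDP 2016 = 8675.0 / 1.179 = 7357.93.
Real GDP 2024 = 10267.7 / 1.280 = 8021.64.
Real growth = 8021.64 / 7357.93 − 1 = 0.0902.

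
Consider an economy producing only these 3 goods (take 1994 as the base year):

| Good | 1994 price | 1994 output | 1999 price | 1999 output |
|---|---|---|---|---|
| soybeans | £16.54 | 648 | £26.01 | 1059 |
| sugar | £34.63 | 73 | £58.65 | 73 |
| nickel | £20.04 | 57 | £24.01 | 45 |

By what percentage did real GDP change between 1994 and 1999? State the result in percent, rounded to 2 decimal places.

45.58%

Real GDP 1994 = Nominal GDP 1994 = 16.54·648 + 34.63·73 + 20.04·57 = 14388.19.
Real GDP 1999 (at 1994 prices) = 16.54·1059 + 34.63·73 + 20.04·45 = 20945.65.
Real growth = 20945.65/14388.19 − 1 = 0.4558.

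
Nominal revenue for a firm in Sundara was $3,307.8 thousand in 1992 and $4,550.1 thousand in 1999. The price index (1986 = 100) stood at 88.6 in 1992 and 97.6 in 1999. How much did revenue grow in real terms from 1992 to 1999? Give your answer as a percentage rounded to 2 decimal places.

Deflate each year: 1992 → 3307.8/0.886 = 3733.41; 1999 → 4550.1/0.976 = 4661.99.
So real revenue changed by 4661.99/3733.41 − 1 = 0.2487, i.e. 24.87%.

24.87%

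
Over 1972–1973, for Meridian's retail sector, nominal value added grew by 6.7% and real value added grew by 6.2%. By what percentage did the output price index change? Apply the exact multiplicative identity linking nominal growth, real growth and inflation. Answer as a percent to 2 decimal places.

(1 + g_nom) = (1 + g_real)(1 + π), so π = 1.0670 / 1.0620 − 1 = 0.00471.

0.47%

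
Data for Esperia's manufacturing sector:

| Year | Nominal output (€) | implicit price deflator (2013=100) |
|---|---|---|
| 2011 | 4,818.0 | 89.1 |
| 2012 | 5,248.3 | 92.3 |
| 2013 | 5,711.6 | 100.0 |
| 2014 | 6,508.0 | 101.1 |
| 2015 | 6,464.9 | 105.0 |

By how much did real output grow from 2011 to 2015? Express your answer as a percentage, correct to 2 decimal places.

13.86%

Real output 2011 = 4818.0/0.891 = 5407.41.
Real output 2015 = 6464.9/1.050 = 6157.05.
Change = 6157.05/5407.41 − 1 = 0.1386.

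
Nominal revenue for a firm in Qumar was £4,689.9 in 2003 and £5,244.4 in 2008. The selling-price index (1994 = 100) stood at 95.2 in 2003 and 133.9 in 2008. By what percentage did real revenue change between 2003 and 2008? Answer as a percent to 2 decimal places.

-20.50%

Deflate each year: 2003 → 4689.9/0.952 = 4926.37; 2008 → 5244.4/1.339 = 3916.65.
So real revenue changed by 3916.65/4926.37 − 1 = -0.2050, i.e. -20.50%.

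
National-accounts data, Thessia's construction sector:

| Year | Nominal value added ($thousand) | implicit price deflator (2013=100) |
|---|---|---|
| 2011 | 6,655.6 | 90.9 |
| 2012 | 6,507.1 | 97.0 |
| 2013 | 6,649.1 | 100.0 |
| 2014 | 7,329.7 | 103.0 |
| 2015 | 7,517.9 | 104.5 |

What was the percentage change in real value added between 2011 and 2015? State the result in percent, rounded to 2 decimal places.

-1.74%

Real value added 2011 = 6655.6/0.909 = 7321.89.
Real value added 2015 = 7517.9/1.045 = 7194.16.
Change = 7194.16/7321.89 − 1 = -0.0174.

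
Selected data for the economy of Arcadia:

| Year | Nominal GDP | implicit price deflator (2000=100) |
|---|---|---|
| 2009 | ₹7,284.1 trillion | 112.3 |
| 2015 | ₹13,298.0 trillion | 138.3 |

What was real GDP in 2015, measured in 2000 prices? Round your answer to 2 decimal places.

₹9,615.33 trillion

Real GDP = Nominal / (implicit price deflator/100) = 13298.0 / 1.383 = 9615.33.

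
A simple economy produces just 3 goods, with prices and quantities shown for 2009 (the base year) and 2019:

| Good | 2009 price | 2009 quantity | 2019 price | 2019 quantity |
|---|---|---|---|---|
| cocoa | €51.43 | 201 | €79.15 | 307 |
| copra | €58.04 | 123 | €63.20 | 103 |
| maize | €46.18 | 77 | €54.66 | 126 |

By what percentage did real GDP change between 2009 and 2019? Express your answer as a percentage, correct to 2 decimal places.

Real GDP 2009 = Nominal GDP 2009 = 51.43·201 + 58.04·123 + 46.18·77 = 21032.21.
Real GDP 2019 (at 2009 prices) = 51.43·307 + 58.04·103 + 46.18·126 = 27585.81.
Real growth = 27585.81/21032.21 − 1 = 0.3116.

31.16%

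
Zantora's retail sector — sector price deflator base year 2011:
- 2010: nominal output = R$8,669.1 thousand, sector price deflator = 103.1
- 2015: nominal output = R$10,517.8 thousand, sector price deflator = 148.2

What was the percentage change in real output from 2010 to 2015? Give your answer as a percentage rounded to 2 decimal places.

-15.60%

Real output 2010 = 8669.1 / 1.031 = 8408.44.
Real output 2015 = 10517.8 / 1.482 = 7097.03.
Real growth = 7097.03 / 8408.44 − 1 = -0.1560.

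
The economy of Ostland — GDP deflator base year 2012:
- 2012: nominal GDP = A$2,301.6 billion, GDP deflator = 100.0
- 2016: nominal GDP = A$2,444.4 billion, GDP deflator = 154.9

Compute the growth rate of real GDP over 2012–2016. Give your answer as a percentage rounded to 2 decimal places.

-31.44%

Deflate each year: 2012 → 2301.6/1.000 = 2301.60; 2016 → 2444.4/1.549 = 1578.05.
So real GDP changed by 1578.05/2301.60 − 1 = -0.3144, i.e. -31.44%.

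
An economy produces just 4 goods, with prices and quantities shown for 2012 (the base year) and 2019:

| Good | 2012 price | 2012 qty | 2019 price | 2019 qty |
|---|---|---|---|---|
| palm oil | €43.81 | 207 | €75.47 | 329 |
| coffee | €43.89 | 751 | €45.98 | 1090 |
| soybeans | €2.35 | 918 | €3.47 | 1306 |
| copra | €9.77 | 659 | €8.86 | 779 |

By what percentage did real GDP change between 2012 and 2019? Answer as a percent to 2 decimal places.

44.06%

Real GDP 2012 = Nominal GDP 2012 = 43.81·207 + 43.89·751 + 2.35·918 + 9.77·659 = 50625.79.
Real GDP 2019 (at 2012 prices) = 43.81·329 + 43.89·1090 + 2.35·1306 + 9.77·779 = 72933.52.
Real growth = 72933.52/50625.79 − 1 = 0.4406.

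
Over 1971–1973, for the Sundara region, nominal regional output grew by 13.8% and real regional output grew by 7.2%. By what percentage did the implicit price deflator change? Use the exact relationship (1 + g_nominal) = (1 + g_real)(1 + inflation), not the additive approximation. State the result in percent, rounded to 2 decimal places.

(1 + g_nom) = (1 + g_real)(1 + π), so π = 1.1380 / 1.0720 − 1 = 0.06157.

6.16%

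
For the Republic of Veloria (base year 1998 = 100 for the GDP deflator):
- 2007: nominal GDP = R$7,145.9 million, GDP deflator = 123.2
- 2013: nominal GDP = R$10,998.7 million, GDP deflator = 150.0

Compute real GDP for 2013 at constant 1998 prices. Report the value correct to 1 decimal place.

Real GDP = Nominal / (GDP deflator/100) = 10998.7 / 1.500 = 7332.47.

R$7,332.5 million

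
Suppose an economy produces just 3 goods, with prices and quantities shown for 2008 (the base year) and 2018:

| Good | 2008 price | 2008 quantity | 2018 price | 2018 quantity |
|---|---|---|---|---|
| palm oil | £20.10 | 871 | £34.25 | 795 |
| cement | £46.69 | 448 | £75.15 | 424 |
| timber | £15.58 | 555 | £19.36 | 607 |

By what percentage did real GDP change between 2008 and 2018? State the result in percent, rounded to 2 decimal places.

-3.90%

Real GDP 2008 = Nominal GDP 2008 = 20.10·871 + 46.69·448 + 15.58·555 = 47071.12.
Real GDP 2018 (at 2008 prices) = 20.10·795 + 46.69·424 + 15.58·607 = 45233.12.
Real growth = 45233.12/47071.12 − 1 = -0.0390.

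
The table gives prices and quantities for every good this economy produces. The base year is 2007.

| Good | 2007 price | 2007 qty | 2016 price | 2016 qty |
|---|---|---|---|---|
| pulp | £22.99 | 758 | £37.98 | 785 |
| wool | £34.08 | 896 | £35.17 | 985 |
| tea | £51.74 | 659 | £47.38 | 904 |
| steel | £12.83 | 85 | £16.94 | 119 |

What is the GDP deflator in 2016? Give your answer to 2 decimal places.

109.40

Nominal GDP 2016 = 37.98·785 + 35.17·985 + 47.38·904 + 16.94·119 = 109304.13.
Real GDP 2016 (at 2007 prices) = 22.99·785 + 34.08·985 + 51.74·904 + 12.83·119 = 99915.68.
Deflator = Nominal/Real × 100 = 109304.13/99915.68 × 100 = 109.396.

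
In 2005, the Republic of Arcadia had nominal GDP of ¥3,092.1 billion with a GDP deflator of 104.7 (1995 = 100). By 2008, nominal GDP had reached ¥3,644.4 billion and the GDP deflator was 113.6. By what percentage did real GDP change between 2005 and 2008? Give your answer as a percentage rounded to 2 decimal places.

8.63%

Real GDP 2005 = 3092.1 / 1.047 = 2953.30.
Real GDP 2008 = 3644.4 / 1.136 = 3208.10.
Real growth = 3208.10 / 2953.30 − 1 = 0.0863.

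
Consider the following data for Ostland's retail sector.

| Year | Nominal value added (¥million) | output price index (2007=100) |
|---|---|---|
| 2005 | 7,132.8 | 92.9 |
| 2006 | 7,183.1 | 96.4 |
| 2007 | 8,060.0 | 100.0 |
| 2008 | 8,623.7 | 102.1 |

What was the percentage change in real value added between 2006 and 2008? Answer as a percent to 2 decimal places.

Real value added 2006 = 7183.1/0.964 = 7451.35.
Real value added 2008 = 8623.7/1.021 = 8446.33.
Change = 8446.33/7451.35 − 1 = 0.1335.

13.35%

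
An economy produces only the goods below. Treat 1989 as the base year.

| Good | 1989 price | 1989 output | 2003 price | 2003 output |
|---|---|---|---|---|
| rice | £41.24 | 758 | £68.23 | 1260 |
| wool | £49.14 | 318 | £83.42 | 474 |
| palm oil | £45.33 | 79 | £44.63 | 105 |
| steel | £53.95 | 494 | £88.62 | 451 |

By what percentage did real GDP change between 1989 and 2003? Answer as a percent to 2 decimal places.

35.31%

Real GDP 1989 = Nominal GDP 1989 = 41.24·758 + 49.14·318 + 45.33·79 + 53.95·494 = 77118.81.
Real GDP 2003 (at 1989 prices) = 41.24·1260 + 49.14·474 + 45.33·105 + 53.95·451 = 104345.86.
Real growth = 104345.86/77118.81 − 1 = 0.3531.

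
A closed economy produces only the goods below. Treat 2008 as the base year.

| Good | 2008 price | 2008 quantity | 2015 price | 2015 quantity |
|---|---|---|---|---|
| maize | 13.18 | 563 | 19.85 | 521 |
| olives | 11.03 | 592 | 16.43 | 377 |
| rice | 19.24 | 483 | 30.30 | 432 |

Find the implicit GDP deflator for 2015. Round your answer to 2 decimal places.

153.21

Nominal GDP 2015 = 19.85·521 + 16.43·377 + 30.30·432 = 29625.56.
Real GDP 2015 (at 2008 prices) = 13.18·521 + 11.03·377 + 19.24·432 = 19336.77.
Deflator = Nominal/Real × 100 = 29625.56/19336.77 × 100 = 153.208.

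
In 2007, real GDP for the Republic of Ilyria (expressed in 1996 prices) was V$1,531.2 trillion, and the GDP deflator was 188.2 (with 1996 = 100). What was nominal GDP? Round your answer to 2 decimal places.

Nominal GDP = Real × (GDP deflator/100) = 1531.2 × 1.882 = 2881.72.

V$2,881.72 trillion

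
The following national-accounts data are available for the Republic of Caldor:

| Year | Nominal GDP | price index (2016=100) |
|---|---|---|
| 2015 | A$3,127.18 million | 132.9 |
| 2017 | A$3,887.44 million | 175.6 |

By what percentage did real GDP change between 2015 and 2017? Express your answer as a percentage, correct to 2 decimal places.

-5.92%

Deflate each year: 2015 → 3127.18/1.329 = 2353.03; 2017 → 3887.44/1.756 = 2213.80.
So real GDP changed by 2213.80/2353.03 − 1 = -0.0592, i.e. -5.92%.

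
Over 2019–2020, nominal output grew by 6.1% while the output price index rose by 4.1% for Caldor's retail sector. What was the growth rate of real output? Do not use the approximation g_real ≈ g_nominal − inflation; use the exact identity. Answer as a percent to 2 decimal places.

(1 + g_nom) = (1 + g_real)(1 + π), so g_real = 1.0610 / 1.0410 − 1 = 0.01921.

1.92%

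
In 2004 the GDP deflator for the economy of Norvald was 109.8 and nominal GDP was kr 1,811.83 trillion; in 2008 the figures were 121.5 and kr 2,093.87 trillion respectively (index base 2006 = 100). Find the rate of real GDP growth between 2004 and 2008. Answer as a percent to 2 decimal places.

4.44%

Real GDP 2004 = 1811.83 / 1.098 = 1650.12.
Real GDP 2008 = 2093.87 / 1.215 = 1723.35.
Real growth = 1723.35 / 1650.12 − 1 = 0.0444.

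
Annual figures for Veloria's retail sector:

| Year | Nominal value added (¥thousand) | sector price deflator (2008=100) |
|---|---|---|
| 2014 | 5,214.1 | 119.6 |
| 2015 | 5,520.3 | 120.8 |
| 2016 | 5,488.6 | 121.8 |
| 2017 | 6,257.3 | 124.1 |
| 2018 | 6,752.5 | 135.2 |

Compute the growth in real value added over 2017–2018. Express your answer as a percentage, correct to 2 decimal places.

-0.95%

Real value added 2017 = 6257.3/1.241 = 5042.14.
Real value added 2018 = 6752.5/1.352 = 4994.45.
Change = 4994.45/5042.14 − 1 = -0.0095.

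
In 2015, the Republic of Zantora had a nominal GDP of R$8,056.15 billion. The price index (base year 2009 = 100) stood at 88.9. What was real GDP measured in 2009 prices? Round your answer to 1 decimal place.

R$9,062.0 billion

Real GDP = Nominal / (price index/100) = 8056.15 / 0.889 = 9062.04.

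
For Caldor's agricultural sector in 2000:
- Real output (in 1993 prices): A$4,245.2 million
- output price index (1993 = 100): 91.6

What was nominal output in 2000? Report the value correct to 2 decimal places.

A$3,888.60 million

Nominal output = Real × (output price index/100) = 4245.2 × 0.916 = 3888.60.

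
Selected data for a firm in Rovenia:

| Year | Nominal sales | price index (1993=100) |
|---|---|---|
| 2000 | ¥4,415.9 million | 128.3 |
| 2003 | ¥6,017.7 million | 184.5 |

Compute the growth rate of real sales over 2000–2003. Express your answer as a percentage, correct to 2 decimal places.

Deflate each year: 2000 → 4415.9/1.283 = 3441.86; 2003 → 6017.7/1.845 = 3261.63.
So real sales changed by 3261.63/3441.86 − 1 = -0.0524, i.e. -5.24%.

-5.24%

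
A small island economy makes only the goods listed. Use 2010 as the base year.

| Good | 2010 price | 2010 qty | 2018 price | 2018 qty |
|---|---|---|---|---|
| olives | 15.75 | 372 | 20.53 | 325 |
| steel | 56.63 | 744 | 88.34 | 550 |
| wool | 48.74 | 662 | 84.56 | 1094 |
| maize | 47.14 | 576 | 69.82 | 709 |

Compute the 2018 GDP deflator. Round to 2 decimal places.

Nominal GDP 2018 = 20.53·325 + 88.34·550 + 84.56·1094 + 69.82·709 = 197270.27.
Real GDP 2018 (at 2010 prices) = 15.75·325 + 56.63·550 + 48.74·1094 + 47.14·709 = 123009.07.
Deflator = Nominal/Real × 100 = 197270.27/123009.07 × 100 = 160.371.

160.37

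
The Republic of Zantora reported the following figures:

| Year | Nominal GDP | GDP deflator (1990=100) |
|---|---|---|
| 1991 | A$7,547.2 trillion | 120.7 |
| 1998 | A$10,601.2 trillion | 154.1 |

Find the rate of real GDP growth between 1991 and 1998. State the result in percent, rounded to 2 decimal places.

Deflate each year: 1991 → 7547.2/1.207 = 6252.86; 1998 → 10601.2/1.541 = 6879.43.
So real GDP changed by 6879.43/6252.86 − 1 = 0.1002, i.e. 10.02%.

10.02%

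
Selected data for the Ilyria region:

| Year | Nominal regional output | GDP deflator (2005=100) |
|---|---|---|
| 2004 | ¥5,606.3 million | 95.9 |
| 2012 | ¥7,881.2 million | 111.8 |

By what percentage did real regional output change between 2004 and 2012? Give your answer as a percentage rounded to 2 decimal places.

Deflate each year: 2004 → 5606.3/0.959 = 5845.99; 2012 → 7881.2/1.118 = 7049.37.
So real regional output changed by 7049.37/5845.99 − 1 = 0.2058, i.e. 20.58%.

20.58%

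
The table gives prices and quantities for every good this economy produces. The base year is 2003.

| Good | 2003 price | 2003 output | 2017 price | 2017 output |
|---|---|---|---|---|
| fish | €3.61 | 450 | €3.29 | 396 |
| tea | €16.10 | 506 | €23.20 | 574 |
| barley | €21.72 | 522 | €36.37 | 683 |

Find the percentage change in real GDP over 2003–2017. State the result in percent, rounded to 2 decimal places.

Real GDP 2003 = Nominal GDP 2003 = 3.61·450 + 16.10·506 + 21.72·522 = 21108.94.
Real GDP 2017 (at 2003 prices) = 3.61·396 + 16.10·574 + 21.72·683 = 25505.72.
Real growth = 25505.72/21108.94 − 1 = 0.2083.

20.83%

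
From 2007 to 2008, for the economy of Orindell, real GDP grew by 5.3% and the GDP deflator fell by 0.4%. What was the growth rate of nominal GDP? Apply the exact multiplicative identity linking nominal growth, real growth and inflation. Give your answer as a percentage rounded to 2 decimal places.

4.88%

(1 + g_nom) = (1 + g_real)(1 + π) = 1.0530 × 0.9960 = 1.04879.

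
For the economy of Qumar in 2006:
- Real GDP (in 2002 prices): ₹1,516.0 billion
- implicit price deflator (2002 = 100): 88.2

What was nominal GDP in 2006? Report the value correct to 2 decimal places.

₹1,337.11 billion

Nominal GDP = Real × (implicit price deflator/100) = 1516.0 × 0.882 = 1337.11.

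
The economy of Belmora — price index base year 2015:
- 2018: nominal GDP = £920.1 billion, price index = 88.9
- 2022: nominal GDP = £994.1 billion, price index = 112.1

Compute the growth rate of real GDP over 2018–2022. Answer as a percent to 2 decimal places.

-14.32%

Real GDP 2018 = 920.1 / 0.889 = 1034.98.
Real GDP 2022 = 994.1 / 1.121 = 886.80.
Real growth = 886.80 / 1034.98 − 1 = -0.1432.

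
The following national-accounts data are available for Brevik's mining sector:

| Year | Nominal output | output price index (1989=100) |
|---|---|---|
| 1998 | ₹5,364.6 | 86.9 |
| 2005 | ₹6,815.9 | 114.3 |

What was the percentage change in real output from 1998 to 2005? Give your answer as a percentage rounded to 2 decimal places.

Deflate each year: 1998 → 5364.6/0.869 = 6173.30; 2005 → 6815.9/1.143 = 5963.17.
So real output changed by 5963.17/6173.30 − 1 = -0.0340, i.e. -3.40%.

-3.40%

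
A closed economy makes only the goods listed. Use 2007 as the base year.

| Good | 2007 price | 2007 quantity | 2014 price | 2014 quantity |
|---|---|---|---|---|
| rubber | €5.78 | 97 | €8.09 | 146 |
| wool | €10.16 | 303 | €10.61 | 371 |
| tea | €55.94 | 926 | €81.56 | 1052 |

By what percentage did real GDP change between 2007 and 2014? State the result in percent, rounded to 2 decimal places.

14.47%

Real GDP 2007 = Nominal GDP 2007 = 5.78·97 + 10.16·303 + 55.94·926 = 55439.58.
Real GDP 2014 (at 2007 prices) = 5.78·146 + 10.16·371 + 55.94·1052 = 63462.12.
Real growth = 63462.12/55439.58 − 1 = 0.1447.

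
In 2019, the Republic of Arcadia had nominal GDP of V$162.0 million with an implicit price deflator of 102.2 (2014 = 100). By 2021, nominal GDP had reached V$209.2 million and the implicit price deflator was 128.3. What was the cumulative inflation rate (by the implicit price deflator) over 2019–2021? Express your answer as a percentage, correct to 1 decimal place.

Price-level change = 128.3 / 102.2 − 1 = 0.2554.

25.5%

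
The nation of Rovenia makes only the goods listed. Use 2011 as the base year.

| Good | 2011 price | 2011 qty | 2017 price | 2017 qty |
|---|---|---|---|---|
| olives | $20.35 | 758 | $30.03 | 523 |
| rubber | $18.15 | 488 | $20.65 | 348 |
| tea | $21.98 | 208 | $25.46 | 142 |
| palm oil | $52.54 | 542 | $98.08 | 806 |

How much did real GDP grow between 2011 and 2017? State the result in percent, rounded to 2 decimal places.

Real GDP 2011 = Nominal GDP 2011 = 20.35·758 + 18.15·488 + 21.98·208 + 52.54·542 = 57331.02.
Real GDP 2017 (at 2011 prices) = 20.35·523 + 18.15·348 + 21.98·142 + 52.54·806 = 62427.65.
Real growth = 62427.65/57331.02 − 1 = 0.0889.

8.89%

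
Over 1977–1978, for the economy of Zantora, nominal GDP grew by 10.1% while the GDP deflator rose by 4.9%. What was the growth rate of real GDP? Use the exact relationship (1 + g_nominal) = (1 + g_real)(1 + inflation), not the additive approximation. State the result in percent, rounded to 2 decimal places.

(1 + g_nom) = (1 + g_real)(1 + π), so g_real = 1.1010 / 1.0490 − 1 = 0.04957.

4.96%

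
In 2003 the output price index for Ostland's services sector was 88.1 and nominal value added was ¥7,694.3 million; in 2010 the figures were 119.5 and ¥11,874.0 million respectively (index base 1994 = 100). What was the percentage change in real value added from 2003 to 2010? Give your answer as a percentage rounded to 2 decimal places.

Real value added 2003 = 7694.3 / 0.881 = 8733.60.
Real value added 2010 = 11874.0 / 1.195 = 9936.40.
Real growth = 9936.40 / 8733.60 − 1 = 0.1377.

13.77%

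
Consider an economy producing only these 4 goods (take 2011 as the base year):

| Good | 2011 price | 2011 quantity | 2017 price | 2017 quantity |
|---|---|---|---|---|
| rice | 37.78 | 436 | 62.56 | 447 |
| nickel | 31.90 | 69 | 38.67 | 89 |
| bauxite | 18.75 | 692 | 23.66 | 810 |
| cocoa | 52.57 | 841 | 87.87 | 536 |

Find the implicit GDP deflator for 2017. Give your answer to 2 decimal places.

Nominal GDP 2017 = 62.56·447 + 38.67·89 + 23.66·810 + 87.87·536 = 97668.87.
Real GDP 2017 (at 2011 prices) = 37.78·447 + 31.90·89 + 18.75·810 + 52.57·536 = 63091.78.
Deflator = Nominal/Real × 100 = 97668.87/63091.78 × 100 = 154.804.

154.80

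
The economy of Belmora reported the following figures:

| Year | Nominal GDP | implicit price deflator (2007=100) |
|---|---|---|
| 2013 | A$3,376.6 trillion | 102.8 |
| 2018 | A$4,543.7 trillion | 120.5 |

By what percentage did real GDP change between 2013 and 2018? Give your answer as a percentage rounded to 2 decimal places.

Deflate each year: 2013 → 3376.6/1.028 = 3284.63; 2018 → 4543.7/1.205 = 3770.71.
So real GDP changed by 3770.71/3284.63 − 1 = 0.1480, i.e. 14.80%.

14.80%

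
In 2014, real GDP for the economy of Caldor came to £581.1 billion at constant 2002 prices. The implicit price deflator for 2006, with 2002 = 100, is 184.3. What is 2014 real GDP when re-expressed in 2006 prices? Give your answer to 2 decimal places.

Real GDP in 2006 prices = Real GDP in 2002 prices × (P_2006/P_2002) = 581.1 × 1.843 = 1070.97.

£1,070.97 billion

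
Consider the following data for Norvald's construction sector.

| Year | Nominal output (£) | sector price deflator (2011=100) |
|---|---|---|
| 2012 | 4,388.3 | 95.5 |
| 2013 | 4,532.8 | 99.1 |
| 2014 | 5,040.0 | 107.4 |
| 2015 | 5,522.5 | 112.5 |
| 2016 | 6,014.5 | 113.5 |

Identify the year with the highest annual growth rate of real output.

2013: real = 4532.8/0.991 = 4573.97; growth vs 2012 (4595.08) = -0.46%.
2014: real = 5040.0/1.074 = 4692.74; growth vs 2013 (4573.97) = 2.60%.
2015: real = 5522.5/1.125 = 4908.89; growth vs 2014 (4692.74) = 4.61%.
2016: real = 6014.5/1.135 = 5299.12; growth vs 2015 (4908.89) = 7.95%.

2016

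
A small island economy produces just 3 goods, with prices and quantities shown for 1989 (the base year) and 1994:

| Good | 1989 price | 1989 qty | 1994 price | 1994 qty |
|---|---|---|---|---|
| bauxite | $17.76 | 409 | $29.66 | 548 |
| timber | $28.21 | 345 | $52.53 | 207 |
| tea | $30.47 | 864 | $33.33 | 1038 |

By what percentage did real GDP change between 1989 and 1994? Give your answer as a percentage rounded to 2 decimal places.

Real GDP 1989 = Nominal GDP 1989 = 17.76·409 + 28.21·345 + 30.47·864 = 43322.37.
Real GDP 1994 (at 1989 prices) = 17.76·548 + 28.21·207 + 30.47·1038 = 47199.81.
Real growth = 47199.81/43322.37 − 1 = 0.0895.

8.95%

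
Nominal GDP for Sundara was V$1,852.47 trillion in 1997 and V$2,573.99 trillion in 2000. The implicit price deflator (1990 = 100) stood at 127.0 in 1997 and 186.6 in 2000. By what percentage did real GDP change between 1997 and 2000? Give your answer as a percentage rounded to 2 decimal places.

Real GDP 1997 = 1852.47 / 1.270 = 1458.64.
Real GDP 2000 = 2573.99 / 1.866 = 1379.42.
Real growth = 1379.42 / 1458.64 − 1 = -0.0543.

-5.43%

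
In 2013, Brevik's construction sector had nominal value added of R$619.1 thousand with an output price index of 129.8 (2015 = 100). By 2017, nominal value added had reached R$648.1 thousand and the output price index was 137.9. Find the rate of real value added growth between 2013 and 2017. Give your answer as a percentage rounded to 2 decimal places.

-1.46%

Deflate each year: 2013 → 619.1/1.298 = 476.96; 2017 → 648.1/1.379 = 469.98.
So real value added changed by 469.98/476.96 − 1 = -0.0146, i.e. -1.46%.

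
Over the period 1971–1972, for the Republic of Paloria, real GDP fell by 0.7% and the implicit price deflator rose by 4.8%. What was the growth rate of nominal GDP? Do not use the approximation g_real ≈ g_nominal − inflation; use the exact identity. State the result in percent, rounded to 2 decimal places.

4.07%

(1 + g_nom) = (1 + g_real)(1 + π) = 0.9930 × 1.0480 = 1.04066.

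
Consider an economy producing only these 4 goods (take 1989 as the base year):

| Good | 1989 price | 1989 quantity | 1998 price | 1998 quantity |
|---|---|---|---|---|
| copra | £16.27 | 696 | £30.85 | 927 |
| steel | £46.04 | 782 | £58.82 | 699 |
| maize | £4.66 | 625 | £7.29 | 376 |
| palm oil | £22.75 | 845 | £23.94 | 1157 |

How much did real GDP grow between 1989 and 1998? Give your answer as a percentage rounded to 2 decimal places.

Real GDP 1989 = Nominal GDP 1989 = 16.27·696 + 46.04·782 + 4.66·625 + 22.75·845 = 69463.45.
Real GDP 1998 (at 1989 prices) = 16.27·927 + 46.04·699 + 4.66·376 + 22.75·1157 = 75338.16.
Real growth = 75338.16/69463.45 − 1 = 0.0846.

8.46%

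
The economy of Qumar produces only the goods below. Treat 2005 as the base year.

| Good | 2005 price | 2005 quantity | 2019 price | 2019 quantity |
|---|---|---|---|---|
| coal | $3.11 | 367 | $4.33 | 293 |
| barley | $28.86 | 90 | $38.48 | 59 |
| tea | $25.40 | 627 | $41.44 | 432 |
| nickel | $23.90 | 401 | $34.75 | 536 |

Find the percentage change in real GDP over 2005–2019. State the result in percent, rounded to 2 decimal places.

-9.75%

Real GDP 2005 = Nominal GDP 2005 = 3.11·367 + 28.86·90 + 25.40·627 + 23.90·401 = 29248.47.
Real GDP 2019 (at 2005 prices) = 3.11·293 + 28.86·59 + 25.40·432 + 23.90·536 = 26397.17.
Real growth = 26397.17/29248.47 − 1 = -0.0975.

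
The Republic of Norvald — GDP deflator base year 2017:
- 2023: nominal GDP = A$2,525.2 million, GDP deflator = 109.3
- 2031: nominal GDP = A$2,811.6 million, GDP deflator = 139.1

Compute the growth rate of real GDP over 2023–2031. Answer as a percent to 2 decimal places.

-12.51%

Deflate each year: 2023 → 2525.2/1.093 = 2310.34; 2031 → 2811.6/1.391 = 2021.28.
So real GDP changed by 2021.28/2310.34 − 1 = -0.1251, i.e. -12.51%.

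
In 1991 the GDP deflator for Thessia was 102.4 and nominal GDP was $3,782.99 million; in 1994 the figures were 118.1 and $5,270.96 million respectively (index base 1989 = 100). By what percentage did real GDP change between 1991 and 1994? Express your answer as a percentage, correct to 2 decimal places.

20.81%

Deflate each year: 1991 → 3782.99/1.024 = 3694.33; 1994 → 5270.96/1.181 = 4463.13.
So real GDP changed by 4463.13/3694.33 − 1 = 0.2081, i.e. 20.81%.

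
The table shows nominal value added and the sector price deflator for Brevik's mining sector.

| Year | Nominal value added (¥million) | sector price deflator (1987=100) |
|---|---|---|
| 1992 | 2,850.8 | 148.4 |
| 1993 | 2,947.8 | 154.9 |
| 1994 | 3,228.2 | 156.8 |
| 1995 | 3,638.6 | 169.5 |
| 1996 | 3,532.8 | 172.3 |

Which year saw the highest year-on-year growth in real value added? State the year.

1994

1993: real = 2947.8/1.549 = 1903.03; growth vs 1992 (1921.02) = -0.94%.
1994: real = 3228.2/1.568 = 2058.80; growth vs 1993 (1903.03) = 8.19%.
1995: real = 3638.6/1.695 = 2146.67; growth vs 1994 (2058.80) = 4.27%.
1996: real = 3532.8/1.723 = 2050.38; growth vs 1995 (2146.67) = -4.49%.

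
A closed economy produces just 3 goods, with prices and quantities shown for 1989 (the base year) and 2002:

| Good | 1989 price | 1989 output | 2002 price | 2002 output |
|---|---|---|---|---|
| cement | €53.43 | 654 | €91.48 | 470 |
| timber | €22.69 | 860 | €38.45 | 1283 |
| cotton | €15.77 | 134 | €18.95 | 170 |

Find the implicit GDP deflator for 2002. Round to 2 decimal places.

Nominal GDP 2002 = 91.48·470 + 38.45·1283 + 18.95·170 = 95548.45.
Real GDP 2002 (at 1989 prices) = 53.43·470 + 22.69·1283 + 15.77·170 = 56904.27.
Deflator = Nominal/Real × 100 = 95548.45/56904.27 × 100 = 167.911.

167.91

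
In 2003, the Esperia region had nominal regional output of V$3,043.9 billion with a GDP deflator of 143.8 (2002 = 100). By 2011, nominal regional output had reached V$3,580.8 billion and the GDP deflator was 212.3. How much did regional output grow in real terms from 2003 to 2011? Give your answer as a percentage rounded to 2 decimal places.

-20.32%

Real regional output 2003 = 3043.9 / 1.438 = 2116.76.
Real regional output 2011 = 3580.8 / 2.123 = 1686.67.
Real growth = 1686.67 / 2116.76 − 1 = -0.2032.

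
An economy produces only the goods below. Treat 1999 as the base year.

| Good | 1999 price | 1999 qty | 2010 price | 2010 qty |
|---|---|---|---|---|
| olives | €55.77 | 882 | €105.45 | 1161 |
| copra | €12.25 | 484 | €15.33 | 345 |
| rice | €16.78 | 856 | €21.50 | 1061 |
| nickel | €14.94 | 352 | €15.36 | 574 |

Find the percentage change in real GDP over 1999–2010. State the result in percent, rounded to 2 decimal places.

27.58%

Real GDP 1999 = Nominal GDP 1999 = 55.77·882 + 12.25·484 + 16.78·856 + 14.94·352 = 74740.70.
Real GDP 2010 (at 1999 prices) = 55.77·1161 + 12.25·345 + 16.78·1061 + 14.94·574 = 95354.36.
Real growth = 95354.36/74740.70 − 1 = 0.2758.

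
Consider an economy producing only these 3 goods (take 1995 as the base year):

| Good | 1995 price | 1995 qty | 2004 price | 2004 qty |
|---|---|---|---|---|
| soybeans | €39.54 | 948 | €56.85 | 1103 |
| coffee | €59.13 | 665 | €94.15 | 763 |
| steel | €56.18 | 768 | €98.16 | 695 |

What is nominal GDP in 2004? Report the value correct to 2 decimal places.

€202763.20

Nominal GDP 2004 = Σ (p_2004 × q_2004) = 56.85·1103 + 94.15·763 + 98.16·695 = 202763.20.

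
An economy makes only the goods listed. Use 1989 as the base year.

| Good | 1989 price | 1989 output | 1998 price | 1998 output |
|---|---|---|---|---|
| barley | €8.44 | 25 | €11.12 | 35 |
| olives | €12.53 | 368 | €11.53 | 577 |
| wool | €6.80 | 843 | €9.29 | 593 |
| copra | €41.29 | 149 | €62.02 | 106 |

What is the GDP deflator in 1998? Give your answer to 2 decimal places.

120.02

Nominal GDP 1998 = 11.12·35 + 11.53·577 + 9.29·593 + 62.02·106 = 19125.10.
Real GDP 1998 (at 1989 prices) = 8.44·35 + 12.53·577 + 6.80·593 + 41.29·106 = 15934.35.
Deflator = Nominal/Real × 100 = 19125.10/15934.35 × 100 = 120.024.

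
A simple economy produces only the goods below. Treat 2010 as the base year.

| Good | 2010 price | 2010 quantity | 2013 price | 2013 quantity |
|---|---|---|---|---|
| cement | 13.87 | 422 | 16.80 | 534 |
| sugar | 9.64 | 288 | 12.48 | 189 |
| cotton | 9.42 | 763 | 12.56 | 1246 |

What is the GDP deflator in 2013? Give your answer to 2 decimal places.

128.68

Nominal GDP 2013 = 16.80·534 + 12.48·189 + 12.56·1246 = 26979.68.
Real GDP 2013 (at 2010 prices) = 13.87·534 + 9.64·189 + 9.42·1246 = 20965.86.
Deflator = Nominal/Real × 100 = 26979.68/20965.86 × 100 = 128.684.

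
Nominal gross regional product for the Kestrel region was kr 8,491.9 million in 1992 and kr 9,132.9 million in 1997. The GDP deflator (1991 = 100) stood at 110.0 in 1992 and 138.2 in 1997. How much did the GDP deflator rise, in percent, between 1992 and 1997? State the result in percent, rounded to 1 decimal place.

25.6%

Price-level change = 138.2 / 110.0 − 1 = 0.2564.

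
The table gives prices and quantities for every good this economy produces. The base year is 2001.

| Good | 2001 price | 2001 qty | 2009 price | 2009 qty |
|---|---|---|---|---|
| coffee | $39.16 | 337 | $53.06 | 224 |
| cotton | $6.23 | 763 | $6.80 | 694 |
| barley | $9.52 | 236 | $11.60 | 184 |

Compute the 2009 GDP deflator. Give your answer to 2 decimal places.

Nominal GDP 2009 = 53.06·224 + 6.80·694 + 11.60·184 = 18739.04.
Real GDP 2009 (at 2001 prices) = 39.16·224 + 6.23·694 + 9.52·184 = 14847.14.
Deflator = Nominal/Real × 100 = 18739.04/14847.14 × 100 = 126.213.

126.21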